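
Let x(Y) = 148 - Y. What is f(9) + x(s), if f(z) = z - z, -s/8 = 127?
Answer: 1164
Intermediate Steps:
s = -1016 (s = -8*127 = -1016)
f(z) = 0
f(9) + x(s) = 0 + (148 - 1*(-1016)) = 0 + (148 + 1016) = 0 + 1164 = 1164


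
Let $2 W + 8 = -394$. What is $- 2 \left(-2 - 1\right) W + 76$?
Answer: $-1130$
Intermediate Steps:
$W = -201$ ($W = -4 + \frac{1}{2} \left(-394\right) = -4 - 197 = -201$)
$- 2 \left(-2 - 1\right) W + 76 = - 2 \left(-2 - 1\right) \left(-201\right) + 76 = \left(-2\right) \left(-3\right) \left(-201\right) + 76 = 6 \left(-201\right) + 76 = -1206 + 76 = -1130$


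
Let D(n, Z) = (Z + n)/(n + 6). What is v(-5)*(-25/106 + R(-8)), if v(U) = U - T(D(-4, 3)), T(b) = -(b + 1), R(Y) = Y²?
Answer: -60831/212 ≈ -286.94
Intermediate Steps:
D(n, Z) = (Z + n)/(6 + n)
T(b) = -1 - b (T(b) = -(1 + b) = -1 - b)
v(U) = ½ + U (v(U) = U - (-1 - (3 - 4)/(6 - 4)) = U - (-1 - (-1)/2) = U - (-1 - 1*(-½)) = U - (-1 + ½) = U - 1*(-½) = U + ½ = ½ + U)
v(-5)*(-25/106 + R(-8)) = (½ - 5)*(-25/106 + (-8)²) = -9*(-25*1/106 + 64)/2 = -9*(-25/106 + 64)/2 = -9/2*6759/106 = -60831/212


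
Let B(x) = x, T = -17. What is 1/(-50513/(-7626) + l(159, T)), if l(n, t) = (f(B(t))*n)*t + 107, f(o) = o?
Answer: 7626/351288821 ≈ 2.1709e-5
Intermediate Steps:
l(n, t) = 107 + n*t² (l(n, t) = (t*n)*t + 107 = (n*t)*t + 107 = n*t² + 107 = 107 + n*t²)
1/(-50513/(-7626) + l(159, T)) = 1/(-50513/(-7626) + (107 + 159*(-17)²)) = 1/(-50513*(-1/7626) + (107 + 159*289)) = 1/(50513/7626 + (107 + 45951)) = 1/(50513/7626 + 46058) = 1/(351288821/7626) = 7626/351288821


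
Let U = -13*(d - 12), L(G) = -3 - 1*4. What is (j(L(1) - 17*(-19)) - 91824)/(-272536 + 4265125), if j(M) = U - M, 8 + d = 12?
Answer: -92036/3992589 ≈ -0.023052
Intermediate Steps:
d = 4 (d = -8 + 12 = 4)
L(G) = -7 (L(G) = -3 - 4 = -7)
U = 104 (U = -13*(4 - 12) = -13*(-8) = 104)
j(M) = 104 - M
(j(L(1) - 17*(-19)) - 91824)/(-272536 + 4265125) = ((104 - (-7 - 17*(-19))) - 91824)/(-272536 + 4265125) = ((104 - (-7 + 323)) - 91824)/3992589 = ((104 - 1*316) - 91824)*(1/3992589) = ((104 - 316) - 91824)*(1/3992589) = (-212 - 91824)*(1/3992589) = -92036*1/3992589 = -92036/3992589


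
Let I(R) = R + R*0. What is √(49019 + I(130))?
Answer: 3*√5461 ≈ 221.70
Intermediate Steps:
I(R) = R (I(R) = R + 0 = R)
√(49019 + I(130)) = √(49019 + 130) = √49149 = 3*√5461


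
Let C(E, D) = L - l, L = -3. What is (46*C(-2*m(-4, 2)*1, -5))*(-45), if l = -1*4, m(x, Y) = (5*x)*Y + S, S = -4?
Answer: -2070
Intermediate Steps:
m(x, Y) = -4 + 5*Y*x (m(x, Y) = (5*x)*Y - 4 = 5*Y*x - 4 = -4 + 5*Y*x)
l = -4
C(E, D) = 1 (C(E, D) = -3 - 1*(-4) = -3 + 4 = 1)
(46*C(-2*m(-4, 2)*1, -5))*(-45) = (46*1)*(-45) = 46*(-45) = -2070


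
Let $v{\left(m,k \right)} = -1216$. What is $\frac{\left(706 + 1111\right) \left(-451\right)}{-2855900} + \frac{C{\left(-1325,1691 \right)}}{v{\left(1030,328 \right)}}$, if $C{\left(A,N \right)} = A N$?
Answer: $\frac{84208613347}{45694400} \approx 1842.9$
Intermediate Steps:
$\frac{\left(706 + 1111\right) \left(-451\right)}{-2855900} + \frac{C{\left(-1325,1691 \right)}}{v{\left(1030,328 \right)}} = \frac{\left(706 + 1111\right) \left(-451\right)}{-2855900} + \frac{\left(-1325\right) 1691}{-1216} = 1817 \left(-451\right) \left(- \frac{1}{2855900}\right) - - \frac{117925}{64} = \left(-819467\right) \left(- \frac{1}{2855900}\right) + \frac{117925}{64} = \frac{819467}{2855900} + \frac{117925}{64} = \frac{84208613347}{45694400}$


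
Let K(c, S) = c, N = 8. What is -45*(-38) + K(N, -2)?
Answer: 1718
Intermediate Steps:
-45*(-38) + K(N, -2) = -45*(-38) + 8 = 1710 + 8 = 1718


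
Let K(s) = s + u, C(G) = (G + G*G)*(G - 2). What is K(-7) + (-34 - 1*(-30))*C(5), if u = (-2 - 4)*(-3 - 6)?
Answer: -313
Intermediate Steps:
C(G) = (-2 + G)*(G + G**2) (C(G) = (G + G**2)*(-2 + G) = (-2 + G)*(G + G**2))
u = 54 (u = -6*(-9) = 54)
K(s) = 54 + s (K(s) = s + 54 = 54 + s)
K(-7) + (-34 - 1*(-30))*C(5) = (54 - 7) + (-34 - 1*(-30))*(5*(-2 + 5**2 - 1*5)) = 47 + (-34 + 30)*(5*(-2 + 25 - 5)) = 47 - 20*18 = 47 - 4*90 = 47 - 360 = -313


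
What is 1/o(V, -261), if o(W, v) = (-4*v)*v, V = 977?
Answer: -1/272484 ≈ -3.6699e-6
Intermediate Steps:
o(W, v) = -4*v²
1/o(V, -261) = 1/(-4*(-261)²) = 1/(-4*68121) = 1/(-272484) = -1/272484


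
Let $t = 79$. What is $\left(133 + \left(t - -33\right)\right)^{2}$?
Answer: $60025$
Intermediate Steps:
$\left(133 + \left(t - -33\right)\right)^{2} = \left(133 + \left(79 - -33\right)\right)^{2} = \left(133 + \left(79 + 33\right)\right)^{2} = \left(133 + 112\right)^{2} = 245^{2} = 60025$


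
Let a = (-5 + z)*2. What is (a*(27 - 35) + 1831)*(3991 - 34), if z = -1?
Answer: 7625139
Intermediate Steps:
a = -12 (a = (-5 - 1)*2 = -6*2 = -12)
(a*(27 - 35) + 1831)*(3991 - 34) = (-12*(27 - 35) + 1831)*(3991 - 34) = (-12*(-8) + 1831)*3957 = (96 + 1831)*3957 = 1927*3957 = 7625139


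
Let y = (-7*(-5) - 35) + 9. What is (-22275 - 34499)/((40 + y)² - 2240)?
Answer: -56774/161 ≈ -352.63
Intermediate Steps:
y = 9 (y = (35 - 35) + 9 = 0 + 9 = 9)
(-22275 - 34499)/((40 + y)² - 2240) = (-22275 - 34499)/((40 + 9)² - 2240) = -56774/(49² - 2240) = -56774/(2401 - 2240) = -56774/161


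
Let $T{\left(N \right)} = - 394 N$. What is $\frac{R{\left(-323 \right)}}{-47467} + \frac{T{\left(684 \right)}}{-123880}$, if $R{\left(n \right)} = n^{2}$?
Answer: $- \frac{869144}{38685605} \approx -0.022467$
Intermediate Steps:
$\frac{R{\left(-323 \right)}}{-47467} + \frac{T{\left(684 \right)}}{-123880} = \frac{\left(-323\right)^{2}}{-47467} + \frac{\left(-394\right) 684}{-123880} = 104329 \left(- \frac{1}{47467}\right) - - \frac{1773}{815} = - \frac{104329}{47467} + \frac{1773}{815} = - \frac{869144}{38685605}$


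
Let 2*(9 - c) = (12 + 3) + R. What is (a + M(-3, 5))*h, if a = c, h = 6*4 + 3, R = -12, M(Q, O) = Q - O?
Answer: -27/2 ≈ -13.500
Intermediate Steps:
h = 27 (h = 24 + 3 = 27)
c = 15/2 (c = 9 - ((12 + 3) - 12)/2 = 9 - (15 - 12)/2 = 9 - ½*3 = 9 - 3/2 = 15/2 ≈ 7.5000)
a = 15/2 ≈ 7.5000
(a + M(-3, 5))*h = (15/2 + (-3 - 1*5))*27 = (15/2 + (-3 - 5))*27 = (15/2 - 8)*27 = -½*27 = -27/2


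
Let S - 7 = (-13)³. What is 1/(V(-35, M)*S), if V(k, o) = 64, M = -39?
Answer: -1/140160 ≈ -7.1347e-6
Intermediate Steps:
S = -2190 (S = 7 + (-13)³ = 7 - 2197 = -2190)
1/(V(-35, M)*S) = 1/(64*(-2190)) = (1/64)*(-1/2190) = -1/140160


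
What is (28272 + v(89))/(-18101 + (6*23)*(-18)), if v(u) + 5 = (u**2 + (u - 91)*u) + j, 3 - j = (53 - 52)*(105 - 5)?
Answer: -35913/20585 ≈ -1.7446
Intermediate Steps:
j = -97 (j = 3 - (53 - 52)*(105 - 5) = 3 - 100 = -97)
v(u) = -102 + u**2 + u*(-91 + u) (v(u) = -5 + ((u**2 + (u - 91)*u) - 97) = -5 + ((u**2 + (-91 + u)*u) - 97) = -5 + ((u**2 + u*(-91 + u)) - 97) = -5 + (-97 + u**2 + u*(-91 + u)) = -102 + u**2 + u*(-91 + u))
(28272 + v(89))/(-18101 + (6*23)*(-18)) = (28272 + (-102 - 91*89 + 2*89**2))/(-18101 + (6*23)*(-18)) = (28272 + (-102 - 8099 + 2*7921))/(-18101 + 138*(-18)) = (28272 + (-102 - 8099 + 15842))/(-18101 - 2484) = (28272 + 7641)/(-20585) = 35913*(-1/20585) = -35913/20585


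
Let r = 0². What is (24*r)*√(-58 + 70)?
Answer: 0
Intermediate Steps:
r = 0
(24*r)*√(-58 + 70) = (24*0)*√(-58 + 70) = 0*√12 = 0*(2*√3) = 0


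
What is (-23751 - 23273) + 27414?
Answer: -19610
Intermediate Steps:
(-23751 - 23273) + 27414 = -47024 + 27414 = -19610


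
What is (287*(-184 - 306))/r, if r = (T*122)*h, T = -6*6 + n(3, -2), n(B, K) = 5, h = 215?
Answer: 14063/81313 ≈ 0.17295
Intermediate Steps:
T = -31 (T = -6*6 + 5 = -36 + 5 = -31)
r = -813130 (r = -31*122*215 = -3782*215 = -813130)
(287*(-184 - 306))/r = (287*(-184 - 306))/(-813130) = (287*(-490))*(-1/813130) = -140630*(-1/813130) = 14063/81313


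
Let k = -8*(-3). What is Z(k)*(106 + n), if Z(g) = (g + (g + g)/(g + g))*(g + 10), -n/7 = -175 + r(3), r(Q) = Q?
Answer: 1113500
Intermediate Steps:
n = 1204 (n = -7*(-175 + 3) = -7*(-172) = 1204)
k = 24
Z(g) = (1 + g)*(10 + g) (Z(g) = (g + (2*g)/((2*g)))*(10 + g) = (g + (2*g)*(1/(2*g)))*(10 + g) = (g + 1)*(10 + g) = (1 + g)*(10 + g))
Z(k)*(106 + n) = (10 + 24² + 11*24)*(106 + 1204) = (10 + 576 + 264)*1310 = 850*1310 = 1113500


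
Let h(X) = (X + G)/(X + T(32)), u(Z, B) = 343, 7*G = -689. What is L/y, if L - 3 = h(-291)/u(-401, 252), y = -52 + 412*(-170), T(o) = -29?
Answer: -1153843/26926542720 ≈ -4.2851e-5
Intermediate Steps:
G = -689/7 (G = (1/7)*(-689) = -689/7 ≈ -98.429)
h(X) = (-689/7 + X)/(-29 + X) (h(X) = (X - 689/7)/(X - 29) = (-689/7 + X)/(-29 + X))
y = -70092 (y = -52 - 70040 = -70092)
L = 1153843/384160 (L = 3 + ((-689/7 - 291)/(-29 - 291))/343 = 3 + (-2726/7/(-320))*(1/343) = 3 - 1/320*(-2726/7)*(1/343) = 3 + (1363/1120)*(1/343) = 3 + 1363/384160 = 1153843/384160 ≈ 3.0035)
L/y = (1153843/384160)/(-70092) = (1153843/384160)*(-1/70092) = -1153843/26926542720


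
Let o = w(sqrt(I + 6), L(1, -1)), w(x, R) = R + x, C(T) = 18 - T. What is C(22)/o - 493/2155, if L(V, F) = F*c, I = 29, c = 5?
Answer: -4803/2155 - 2*sqrt(35)/5 ≈ -4.5952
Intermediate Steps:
L(V, F) = 5*F (L(V, F) = F*5 = 5*F)
o = -5 + sqrt(35) (o = 5*(-1) + sqrt(29 + 6) = -5 + sqrt(35) ≈ 0.91608)
C(22)/o - 493/2155 = (18 - 1*22)/(-5 + sqrt(35)) - 493/2155 = (18 - 22)/(-5 + sqrt(35)) - 493*1/2155 = -4/(-5 + sqrt(35)) - 493/2155 = -493/2155 - 4/(-5 + sqrt(35))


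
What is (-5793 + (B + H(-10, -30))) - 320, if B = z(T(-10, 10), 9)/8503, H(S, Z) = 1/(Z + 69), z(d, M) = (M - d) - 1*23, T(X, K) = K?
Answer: -2027167154/331617 ≈ -6113.0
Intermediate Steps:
z(d, M) = -23 + M - d (z(d, M) = (M - d) - 23 = -23 + M - d)
H(S, Z) = 1/(69 + Z)
B = -24/8503 (B = (-23 + 9 - 1*10)/8503 = (-23 + 9 - 10)*(1/8503) = -24*1/8503 = -24/8503 ≈ -0.0028225)
(-5793 + (B + H(-10, -30))) - 320 = (-5793 + (-24/8503 + 1/(69 - 30))) - 320 = (-5793 + (-24/8503 + 1/39)) - 320 = (-5793 + 7567/331617) - 320 = -1921049714/331617 - 320 = -2027167154/331617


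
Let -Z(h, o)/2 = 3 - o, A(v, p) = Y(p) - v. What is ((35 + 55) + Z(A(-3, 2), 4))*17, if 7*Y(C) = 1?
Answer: 1564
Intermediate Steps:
Y(C) = ⅐ (Y(C) = (⅐)*1 = ⅐)
A(v, p) = ⅐ - v
Z(h, o) = -6 + 2*o (Z(h, o) = -2*(3 - o) = -6 + 2*o)
((35 + 55) + Z(A(-3, 2), 4))*17 = ((35 + 55) + (-6 + 2*4))*17 = (90 + (-6 + 8))*17 = (90 + 2)*17 = 92*17 = 1564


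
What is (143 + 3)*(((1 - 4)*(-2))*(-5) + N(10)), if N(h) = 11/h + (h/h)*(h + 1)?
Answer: -13067/5 ≈ -2613.4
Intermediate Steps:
N(h) = 1 + h + 11/h (N(h) = 11/h + 1*(1 + h) = 11/h + (1 + h) = 1 + h + 11/h)
(143 + 3)*(((1 - 4)*(-2))*(-5) + N(10)) = (143 + 3)*(((1 - 4)*(-2))*(-5) + (1 + 10 + 11/10)) = 146*(-3*(-2)*(-5) + (1 + 10 + 11*(1/10))) = 146*(6*(-5) + (1 + 10 + 11/10)) = 146*(-30 + 121/10) = 146*(-179/10) = -13067/5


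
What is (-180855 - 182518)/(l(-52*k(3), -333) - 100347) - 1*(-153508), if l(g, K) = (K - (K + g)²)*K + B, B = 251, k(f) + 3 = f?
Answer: 5670098536267/36936830 ≈ 1.5351e+5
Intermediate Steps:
k(f) = -3 + f
l(g, K) = 251 + K*(K - (K + g)²) (l(g, K) = (K - (K + g)²)*K + 251 = K*(K - (K + g)²) + 251 = 251 + K*(K - (K + g)²))
(-180855 - 182518)/(l(-52*k(3), -333) - 100347) - 1*(-153508) = (-180855 - 182518)/((251 + (-333)² - 1*(-333)*(-333 - 52*(-3 + 3))²) - 100347) - 1*(-153508) = -363373/((251 + 110889 - 1*(-333)*(-333 - 52*0)²) - 100347) + 153508 = -363373/((251 + 110889 - 1*(-333)*(-333 + 0)²) - 100347) + 153508 = -363373/((251 + 110889 - 1*(-333)*(-333)²) - 100347) + 153508 = -363373/((251 + 110889 - 1*(-333)*110889) - 100347) + 153508 = -363373/((251 + 110889 + 36926037) - 100347) + 153508 = -363373/(37037177 - 100347) + 153508 = -363373/36936830 + 153508 = 5670098536267/36936830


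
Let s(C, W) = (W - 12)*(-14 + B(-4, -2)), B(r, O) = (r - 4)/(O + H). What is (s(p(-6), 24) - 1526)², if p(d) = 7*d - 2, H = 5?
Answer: 2979076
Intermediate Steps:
B(r, O) = (-4 + r)/(5 + O) (B(r, O) = (r - 4)/(O + 5) = (-4 + r)/(5 + O))
p(d) = -2 + 7*d
s(C, W) = 200 - 50*W/3 (s(C, W) = (W - 12)*(-14 + (-4 - 4)/(5 - 2)) = (-12 + W)*(-14 - 8/3) = (-12 + W)*(-50/3) = 200 - 50*W/3)
(s(p(-6), 24) - 1526)² = ((200 - 50/3*24) - 1526)² = ((200 - 400) - 1526)² = (-200 - 1526)² = (-1726)² = 2979076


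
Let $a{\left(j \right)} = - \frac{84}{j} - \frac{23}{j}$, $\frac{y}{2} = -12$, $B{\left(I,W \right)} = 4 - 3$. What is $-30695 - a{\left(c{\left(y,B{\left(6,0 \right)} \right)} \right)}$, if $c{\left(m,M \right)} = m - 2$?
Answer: $- \frac{798177}{26} \approx -30699.0$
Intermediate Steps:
$B{\left(I,W \right)} = 1$ ($B{\left(I,W \right)} = 4 - 3 = 1$)
$y = -24$ ($y = 2 \left(-12\right) = -24$)
$c{\left(m,M \right)} = -2 + m$
$a{\left(j \right)} = - \frac{107}{j}$
$-30695 - a{\left(c{\left(y,B{\left(6,0 \right)} \right)} \right)} = -30695 - - \frac{107}{-2 - 24} = -30695 - - \frac{107}{-26} = -30695 - \left(-107\right) \left(- \frac{1}{26}\right) = -30695 - \frac{107}{26} = - \frac{798177}{26}$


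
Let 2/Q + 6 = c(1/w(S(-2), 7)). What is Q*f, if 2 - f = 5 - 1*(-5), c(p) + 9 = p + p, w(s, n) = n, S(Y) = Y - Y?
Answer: 112/103 ≈ 1.0874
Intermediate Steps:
S(Y) = 0
c(p) = -9 + 2*p (c(p) = -9 + (p + p) = -9 + 2*p)
Q = -14/103 (Q = 2/(-6 + (-9 + 2/7)) = 2/(-6 - 61/7) = 2/(-103/7) = 2*(-7/103) = -14/103 ≈ -0.13592)
f = -8 (f = 2 - (5 - 1*(-5)) = 2 - (5 + 5) = 2 - 1*10 = 2 - 10 = -8)
Q*f = -14/103*(-8) = 112/103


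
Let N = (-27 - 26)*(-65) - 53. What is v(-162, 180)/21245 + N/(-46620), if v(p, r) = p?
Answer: -568682/7074585 ≈ -0.080384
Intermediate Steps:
N = 3392 (N = -53*(-65) - 53 = 3445 - 53 = 3392)
v(-162, 180)/21245 + N/(-46620) = -162/21245 + 3392/(-46620) = -162*1/21245 + 3392*(-1/46620) = -162/21245 - 848/11655 = -568682/7074585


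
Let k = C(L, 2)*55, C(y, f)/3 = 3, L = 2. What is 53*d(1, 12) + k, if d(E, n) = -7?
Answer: 124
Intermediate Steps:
C(y, f) = 9 (C(y, f) = 3*3 = 9)
k = 495 (k = 9*55 = 495)
53*d(1, 12) + k = 53*(-7) + 495 = -371 + 495 = 124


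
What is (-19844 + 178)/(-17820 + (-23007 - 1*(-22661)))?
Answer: 9833/9083 ≈ 1.0826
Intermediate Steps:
(-19844 + 178)/(-17820 + (-23007 - 1*(-22661))) = -19666/(-17820 + (-23007 + 22661)) = -19666/(-17820 - 346) = -19666/(-18166) = -19666*(-1/18166) = 9833/9083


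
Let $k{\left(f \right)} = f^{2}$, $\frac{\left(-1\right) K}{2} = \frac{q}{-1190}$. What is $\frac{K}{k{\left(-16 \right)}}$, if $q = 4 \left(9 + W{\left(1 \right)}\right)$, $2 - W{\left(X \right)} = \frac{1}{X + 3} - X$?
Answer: $\frac{47}{152320} \approx 0.00030856$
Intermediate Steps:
$W{\left(X \right)} = 2 + X - \frac{1}{3 + X}$ ($W{\left(X \right)} = 2 - \left(\frac{1}{X + 3} - X\right) = 2 - \left(\frac{1}{3 + X} - X\right) = 2 + \left(X - \frac{1}{3 + X}\right) = 2 + X - \frac{1}{3 + X}$)
$q = 47$ ($q = 4 \left(9 + \frac{5 + 1^{2} + 5 \cdot 1}{3 + 1}\right) = 4 \left(9 + \frac{5 + 1 + 5}{4}\right) = 4 \left(9 + \frac{1}{4} \cdot 11\right) = 4 \left(9 + \frac{11}{4}\right) = 4 \cdot \frac{47}{4} = 47$)
$K = \frac{47}{595}$ ($K = - 2 \frac{1}{-1190} \cdot 47 = - 2 \left(\left(- \frac{1}{1190}\right) 47\right) = \left(-2\right) \left(- \frac{47}{1190}\right) = \frac{47}{595} \approx 0.078992$)
$\frac{K}{k{\left(-16 \right)}} = \frac{47}{595 \left(-16\right)^{2}} = \frac{47}{595 \cdot 256} = \frac{47}{595} \cdot \frac{1}{256} = \frac{47}{152320}$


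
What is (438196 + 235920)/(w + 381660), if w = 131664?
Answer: 168529/128331 ≈ 1.3132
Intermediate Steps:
(438196 + 235920)/(w + 381660) = (438196 + 235920)/(131664 + 381660) = 674116/513324 = 674116*(1/513324) = 168529/128331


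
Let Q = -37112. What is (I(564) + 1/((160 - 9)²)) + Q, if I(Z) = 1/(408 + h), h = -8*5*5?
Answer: -176007645087/4742608 ≈ -37112.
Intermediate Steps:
h = -200 (h = -40*5 = -200)
I(Z) = 1/208 (I(Z) = 1/(408 - 200) = 1/208)
(I(564) + 1/((160 - 9)²)) + Q = (1/208 + 1/((160 - 9)²)) - 37112 = (1/208 + 1/(151²)) - 37112 = (1/208 + 1/22801) - 37112 = 23009/4742608 - 37112 = -176007645087/4742608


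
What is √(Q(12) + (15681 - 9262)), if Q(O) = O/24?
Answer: √25678/2 ≈ 80.122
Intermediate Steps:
Q(O) = O/24 (Q(O) = O*(1/24) = O/24)
√(Q(12) + (15681 - 9262)) = √((1/24)*12 + (15681 - 9262)) = √(½ + 6419) = √(12839/2) = √25678/2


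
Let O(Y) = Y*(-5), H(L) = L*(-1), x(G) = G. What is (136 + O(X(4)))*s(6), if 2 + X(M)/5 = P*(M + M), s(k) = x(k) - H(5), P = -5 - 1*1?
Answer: 15246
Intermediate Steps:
P = -6 (P = -5 - 1 = -6)
H(L) = -L
s(k) = 5 + k (s(k) = k - (-1)*5 = k - 1*(-5) = k + 5 = 5 + k)
X(M) = -10 - 60*M (X(M) = -10 + 5*(-6*(M + M)) = -10 + 5*(-12*M) = -10 - 60*M)
O(Y) = -5*Y
(136 + O(X(4)))*s(6) = (136 - 5*(-10 - 60*4))*(5 + 6) = (136 - 5*(-10 - 240))*11 = (136 - 5*(-250))*11 = (136 + 1250)*11 = 1386*11 = 15246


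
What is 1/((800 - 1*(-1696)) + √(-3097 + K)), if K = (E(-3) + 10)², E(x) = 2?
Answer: 2496/6232969 - I*√2953/6232969 ≈ 0.00040045 - 8.7184e-6*I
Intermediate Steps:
K = 144 (K = (2 + 10)² = 12² = 144)
1/((800 - 1*(-1696)) + √(-3097 + K)) = 1/((800 - 1*(-1696)) + √(-3097 + 144)) = 1/((800 + 1696) + √(-2953)) = 1/(2496 + I*√2953)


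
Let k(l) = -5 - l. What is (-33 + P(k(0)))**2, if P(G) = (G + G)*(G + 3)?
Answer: 169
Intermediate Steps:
P(G) = 2*G*(3 + G) (P(G) = (2*G)*(3 + G) = 2*G*(3 + G))
(-33 + P(k(0)))**2 = (-33 + 2*(-5 - 1*0)*(3 + (-5 - 1*0)))**2 = (-33 + 2*(-5 + 0)*(3 + (-5 + 0)))**2 = (-33 + 2*(-5)*(3 - 5))**2 = (-33 + 2*(-5)*(-2))**2 = (-33 + 20)**2 = (-13)**2 = 169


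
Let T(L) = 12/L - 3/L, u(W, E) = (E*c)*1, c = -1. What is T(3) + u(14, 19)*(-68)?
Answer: 1295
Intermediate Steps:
u(W, E) = -E (u(W, E) = (E*(-1))*1 = -E*1 = -E)
T(L) = 9/L
T(3) + u(14, 19)*(-68) = 9/3 - 1*19*(-68) = 9*(1/3) - 19*(-68) = 3 + 1292 = 1295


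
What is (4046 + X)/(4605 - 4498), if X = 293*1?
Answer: 4339/107 ≈ 40.551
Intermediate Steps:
X = 293
(4046 + X)/(4605 - 4498) = (4046 + 293)/(4605 - 4498) = 4339/107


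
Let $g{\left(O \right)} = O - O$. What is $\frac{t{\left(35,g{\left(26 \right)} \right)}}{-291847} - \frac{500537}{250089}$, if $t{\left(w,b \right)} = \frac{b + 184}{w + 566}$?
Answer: $- \frac{3817141710505}{1907200971921} \approx -2.0014$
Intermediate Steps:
$g{\left(O \right)} = 0$
$t{\left(w,b \right)} = \frac{184 + b}{566 + w}$
$\frac{t{\left(35,g{\left(26 \right)} \right)}}{-291847} - \frac{500537}{250089} = \frac{\frac{1}{566 + 35} \left(184 + 0\right)}{-291847} - \frac{500537}{250089} = \frac{1}{601} \cdot 184 \left(- \frac{1}{291847}\right) - \frac{500537}{250089} = \frac{184}{601} \left(- \frac{1}{291847}\right) - \frac{500537}{250089} = - \frac{8}{7626089} - \frac{500537}{250089} = - \frac{3817141710505}{1907200971921}$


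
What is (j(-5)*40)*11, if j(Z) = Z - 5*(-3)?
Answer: 4400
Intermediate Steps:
j(Z) = 15 + Z (j(Z) = Z + 15 = 15 + Z)
(j(-5)*40)*11 = ((15 - 5)*40)*11 = (10*40)*11 = 400*11 = 4400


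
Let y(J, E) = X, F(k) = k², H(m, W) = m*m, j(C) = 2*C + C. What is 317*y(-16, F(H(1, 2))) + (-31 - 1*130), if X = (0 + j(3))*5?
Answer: 14104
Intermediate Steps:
j(C) = 3*C
H(m, W) = m²
X = 45 (X = (0 + 3*3)*5 = (0 + 9)*5 = 9*5 = 45)
y(J, E) = 45
317*y(-16, F(H(1, 2))) + (-31 - 1*130) = 317*45 + (-31 - 1*130) = 14265 + (-31 - 130) = 14265 - 161 = 14104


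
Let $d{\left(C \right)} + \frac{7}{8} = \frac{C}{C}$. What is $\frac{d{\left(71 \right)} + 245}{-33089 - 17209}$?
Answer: $- \frac{1961}{402384} \approx -0.0048735$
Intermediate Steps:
$d{\left(C \right)} = \frac{1}{8}$ ($d{\left(C \right)} = - \frac{7}{8} + \frac{C}{C} = - \frac{7}{8} + 1 = \frac{1}{8}$)
$\frac{d{\left(71 \right)} + 245}{-33089 - 17209} = \frac{\frac{1}{8} + 245}{-33089 - 17209} = \frac{1961}{8 \left(-50298\right)} = \frac{1961}{8} \left(- \frac{1}{50298}\right) = - \frac{1961}{402384}$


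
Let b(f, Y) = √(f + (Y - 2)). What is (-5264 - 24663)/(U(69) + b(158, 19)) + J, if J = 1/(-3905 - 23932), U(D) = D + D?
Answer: -114964768931/525256353 + 149635*√7/18869 ≈ -197.89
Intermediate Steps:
b(f, Y) = √(-2 + Y + f) (b(f, Y) = √(f + (-2 + Y)) = √(-2 + Y + f))
U(D) = 2*D
J = -1/27837 (J = 1/(-27837) = -1/27837 ≈ -3.5923e-5)
(-5264 - 24663)/(U(69) + b(158, 19)) + J = (-5264 - 24663)/(2*69 + √(-2 + 19 + 158)) - 1/27837 = -29927/(138 + √175) - 1/27837 = -29927/(138 + 5*√7) - 1/27837 = -1/27837 - 29927/(138 + 5*√7)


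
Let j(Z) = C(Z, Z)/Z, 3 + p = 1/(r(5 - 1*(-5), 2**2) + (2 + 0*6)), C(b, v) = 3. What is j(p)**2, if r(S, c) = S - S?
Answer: 36/25 ≈ 1.4400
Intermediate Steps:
r(S, c) = 0
p = -5/2 (p = -3 + 1/(0 + (2 + 0*6)) = -3 + 1/(0 + (2 + 0)) = -3 + 1/(0 + 2) = -3 + 1/2 = -5/2 ≈ -2.5000)
j(Z) = 3/Z
j(p)**2 = (3/(-5/2))**2 = (3*(-2/5))**2 = (-6/5)**2 = 36/25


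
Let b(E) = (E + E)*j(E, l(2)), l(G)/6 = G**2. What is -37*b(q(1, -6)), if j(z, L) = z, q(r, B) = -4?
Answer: -1184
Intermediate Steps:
l(G) = 6*G**2
b(E) = 2*E**2 (b(E) = (E + E)*E = (2*E)*E = 2*E**2)
-37*b(q(1, -6)) = -74*(-4)**2 = -74*16 = -37*32 = -1184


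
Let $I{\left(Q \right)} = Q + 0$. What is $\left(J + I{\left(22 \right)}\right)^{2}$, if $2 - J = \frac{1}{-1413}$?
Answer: $\frac{1150091569}{1996569} \approx 576.03$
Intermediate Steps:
$I{\left(Q \right)} = Q$
$J = \frac{2827}{1413}$ ($J = 2 - \frac{1}{-1413} = 2 - - \frac{1}{1413} = 2 + \frac{1}{1413} = \frac{2827}{1413} \approx 2.0007$)
$\left(J + I{\left(22 \right)}\right)^{2} = \left(\frac{2827}{1413} + 22\right)^{2} = \left(\frac{33913}{1413}\right)^{2} = \frac{1150091569}{1996569}$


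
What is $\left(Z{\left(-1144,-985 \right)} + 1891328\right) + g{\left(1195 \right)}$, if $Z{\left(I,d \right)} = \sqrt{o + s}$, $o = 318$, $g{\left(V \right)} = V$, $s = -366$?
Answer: $1892523 + 4 i \sqrt{3} \approx 1.8925 \cdot 10^{6} + 6.9282 i$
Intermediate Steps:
$Z{\left(I,d \right)} = 4 i \sqrt{3}$ ($Z{\left(I,d \right)} = \sqrt{318 - 366} = \sqrt{-48} = 4 i \sqrt{3}$)
$\left(Z{\left(-1144,-985 \right)} + 1891328\right) + g{\left(1195 \right)} = \left(4 i \sqrt{3} + 1891328\right) + 1195 = \left(1891328 + 4 i \sqrt{3}\right) + 1195 = 1892523 + 4 i \sqrt{3}$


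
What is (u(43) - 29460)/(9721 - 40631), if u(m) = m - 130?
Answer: 29547/30910 ≈ 0.95590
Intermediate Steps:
u(m) = -130 + m
(u(43) - 29460)/(9721 - 40631) = ((-130 + 43) - 29460)/(9721 - 40631) = (-87 - 29460)/(-30910) = -29547*(-1/30910) = 29547/30910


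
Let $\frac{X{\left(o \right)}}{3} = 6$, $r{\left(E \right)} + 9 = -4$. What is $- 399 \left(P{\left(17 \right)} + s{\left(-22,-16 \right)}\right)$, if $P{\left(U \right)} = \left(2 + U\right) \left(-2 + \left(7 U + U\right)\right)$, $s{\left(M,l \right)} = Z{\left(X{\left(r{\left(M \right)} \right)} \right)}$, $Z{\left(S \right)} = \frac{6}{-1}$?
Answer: $-1013460$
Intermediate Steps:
$r{\left(E \right)} = -13$ ($r{\left(E \right)} = -9 - 4 = -13$)
$X{\left(o \right)} = 18$ ($X{\left(o \right)} = 3 \cdot 6 = 18$)
$Z{\left(S \right)} = -6$ ($Z{\left(S \right)} = 6 \left(-1\right) = -6$)
$s{\left(M,l \right)} = -6$
$P{\left(U \right)} = \left(-2 + 8 U\right) \left(2 + U\right)$ ($P{\left(U \right)} = \left(2 + U\right) \left(-2 + 8 U\right) = \left(-2 + 8 U\right) \left(2 + U\right)$)
$- 399 \left(P{\left(17 \right)} + s{\left(-22,-16 \right)}\right) = - 399 \left(\left(-4 + 8 \cdot 17^{2} + 14 \cdot 17\right) - 6\right) = - 399 \left(\left(-4 + 8 \cdot 289 + 238\right) - 6\right) = - 399 \left(\left(-4 + 2312 + 238\right) - 6\right) = - 399 \left(2546 - 6\right) = \left(-399\right) 2540 = -1013460$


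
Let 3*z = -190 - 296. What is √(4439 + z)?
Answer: √4277 ≈ 65.399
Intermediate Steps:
z = -162 (z = (-190 - 296)/3 = (⅓)*(-486) = -162)
√(4439 + z) = √(4439 - 162) = √4277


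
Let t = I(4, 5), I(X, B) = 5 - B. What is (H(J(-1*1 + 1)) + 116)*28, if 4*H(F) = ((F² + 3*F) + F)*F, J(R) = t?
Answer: 3248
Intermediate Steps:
t = 0 (t = 5 - 1*5 = 5 - 5 = 0)
J(R) = 0
H(F) = F*(F² + 4*F)/4 (H(F) = (((F² + 3*F) + F)*F)/4 = ((F² + 4*F)*F)/4 = (F*(F² + 4*F))/4 = F*(F² + 4*F)/4)
(H(J(-1*1 + 1)) + 116)*28 = ((¼)*0²*(4 + 0) + 116)*28 = ((¼)*0*4 + 116)*28 = (0 + 116)*28 = 116*28 = 3248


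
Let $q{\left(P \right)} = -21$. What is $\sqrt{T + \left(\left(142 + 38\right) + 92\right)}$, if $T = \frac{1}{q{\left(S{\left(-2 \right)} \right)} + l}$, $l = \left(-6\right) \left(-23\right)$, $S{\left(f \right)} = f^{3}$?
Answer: $\frac{5 \sqrt{16549}}{39} \approx 16.493$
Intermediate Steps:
$l = 138$
$T = \frac{1}{117}$ ($T = \frac{1}{-21 + 138} = \frac{1}{117} \approx 0.008547$)
$\sqrt{T + \left(\left(142 + 38\right) + 92\right)} = \sqrt{\frac{1}{117} + \left(\left(142 + 38\right) + 92\right)} = \sqrt{\frac{1}{117} + \left(180 + 92\right)} = \sqrt{\frac{1}{117} + 272} = \sqrt{\frac{31825}{117}} = \frac{5 \sqrt{16549}}{39}$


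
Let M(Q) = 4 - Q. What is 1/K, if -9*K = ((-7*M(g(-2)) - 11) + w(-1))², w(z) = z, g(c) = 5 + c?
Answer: -9/361 ≈ -0.024931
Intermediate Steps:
K = -361/9 (K = -((-7*(4 - (5 - 2)) - 11) - 1)²/9 = -((-7*(4 - 1*3) - 11) - 1)²/9 = -((-7*(4 - 3) - 11) - 1)²/9 = -((-7*1 - 11) - 1)²/9 = -((-7 - 11) - 1)²/9 = -(-18 - 1)²/9 = -⅑*(-19)² = -⅑*361 = -361/9 ≈ -40.111)
1/K = 1/(-361/9) = -9/361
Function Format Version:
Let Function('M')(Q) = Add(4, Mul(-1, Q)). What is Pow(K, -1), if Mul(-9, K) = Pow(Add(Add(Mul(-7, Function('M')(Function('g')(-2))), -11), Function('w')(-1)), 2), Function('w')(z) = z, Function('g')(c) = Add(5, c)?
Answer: Rational(-9, 361) ≈ -0.024931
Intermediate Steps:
K = Rational(-361, 9) (K = Mul(Rational(-1, 9), Pow(Add(Add(Mul(-7, Add(4, Mul(-1, Add(5, -2)))), -11), -1), 2)) = Mul(Rational(-1, 9), Pow(Add(Add(Mul(-7, Add(4, Mul(-1, 3))), -11), -1), 2)) = Mul(Rational(-1, 9), Pow(Add(Add(Mul(-7, Add(4, -3)), -11), -1), 2)) = Mul(Rational(-1, 9), Pow(Add(Add(Mul(-7, 1), -11), -1), 2)) = Mul(Rational(-1, 9), Pow(Add(Add(-7, -11), -1), 2)) = Mul(Rational(-1, 9), Pow(Add(-18, -1), 2)) = Mul(Rational(-1, 9), Pow(-19, 2)) = Mul(Rational(-1, 9), 361) = Rational(-361, 9) ≈ -40.111)
Pow(K, -1) = Pow(Rational(-361, 9), -1) = Rational(-9, 361)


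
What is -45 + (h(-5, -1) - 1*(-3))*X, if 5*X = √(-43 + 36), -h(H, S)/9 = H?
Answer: -45 + 48*I*√7/5 ≈ -45.0 + 25.399*I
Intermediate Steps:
h(H, S) = -9*H
X = I*√7/5 (X = √(-43 + 36)/5 = √(-7)/5 = (I*√7)/5 = I*√7/5 ≈ 0.52915*I)
-45 + (h(-5, -1) - 1*(-3))*X = -45 + (-9*(-5) - 1*(-3))*(I*√7/5) = -45 + (45 + 3)*(I*√7/5) = -45 + 48*(I*√7/5) = -45 + 48*I*√7/5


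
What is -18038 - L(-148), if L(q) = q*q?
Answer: -39942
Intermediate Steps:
L(q) = q²
-18038 - L(-148) = -18038 - 1*(-148)² = -18038 - 1*21904 = -18038 - 21904 = -39942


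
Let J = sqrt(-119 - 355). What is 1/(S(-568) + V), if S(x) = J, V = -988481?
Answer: -988481/977094687835 - I*sqrt(474)/977094687835 ≈ -1.0117e-6 - 2.2282e-11*I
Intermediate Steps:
J = I*sqrt(474) (J = sqrt(-474) = I*sqrt(474) ≈ 21.772*I)
S(x) = I*sqrt(474)
1/(S(-568) + V) = 1/(I*sqrt(474) - 988481) = 1/(-988481 + I*sqrt(474))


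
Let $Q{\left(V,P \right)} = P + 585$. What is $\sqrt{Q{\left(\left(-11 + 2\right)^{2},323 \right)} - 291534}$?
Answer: $i \sqrt{290626} \approx 539.1 i$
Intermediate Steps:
$Q{\left(V,P \right)} = 585 + P$
$\sqrt{Q{\left(\left(-11 + 2\right)^{2},323 \right)} - 291534} = \sqrt{\left(585 + 323\right) - 291534} = \sqrt{908 - 291534} = \sqrt{-290626} = i \sqrt{290626}$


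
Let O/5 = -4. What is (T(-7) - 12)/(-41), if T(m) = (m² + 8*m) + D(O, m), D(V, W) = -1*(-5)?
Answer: 14/41 ≈ 0.34146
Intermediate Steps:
O = -20 (O = 5*(-4) = -20)
D(V, W) = 5
T(m) = 5 + m² + 8*m (T(m) = (m² + 8*m) + 5 = 5 + m² + 8*m)
(T(-7) - 12)/(-41) = ((5 + (-7)² + 8*(-7)) - 12)/(-41) = ((5 + 49 - 56) - 12)*(-1/41) = (-2 - 12)*(-1/41) = -14*(-1/41) = 14/41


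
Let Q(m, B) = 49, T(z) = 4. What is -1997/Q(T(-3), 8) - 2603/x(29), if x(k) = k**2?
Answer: -1807024/41209 ≈ -43.850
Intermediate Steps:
-1997/Q(T(-3), 8) - 2603/x(29) = -1997/49 - 2603/(29**2) = -1997*1/49 - 2603/841 = -1997/49 - 2603*1/841 = -1997/49 - 2603/841 = -1807024/41209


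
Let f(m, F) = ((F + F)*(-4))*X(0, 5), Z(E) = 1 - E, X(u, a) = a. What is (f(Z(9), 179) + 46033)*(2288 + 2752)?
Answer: 195919920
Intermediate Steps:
f(m, F) = -40*F (f(m, F) = ((F + F)*(-4))*5 = ((2*F)*(-4))*5 = -8*F*5 = -40*F)
(f(Z(9), 179) + 46033)*(2288 + 2752) = (-40*179 + 46033)*(2288 + 2752) = (-7160 + 46033)*5040 = 38873*5040 = 195919920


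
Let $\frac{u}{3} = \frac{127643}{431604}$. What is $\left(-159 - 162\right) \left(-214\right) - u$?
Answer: $\frac{9882740749}{143868} \approx 68693.0$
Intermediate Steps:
$u = \frac{127643}{143868}$ ($u = 3 \cdot \frac{127643}{431604} = \frac{127643}{143868} \approx 0.88722$)
$\left(-159 - 162\right) \left(-214\right) - u = \left(-159 - 162\right) \left(-214\right) - \frac{127643}{143868} = \left(-321\right) \left(-214\right) - \frac{127643}{143868} = 68694 - \frac{127643}{143868} = \frac{9882740749}{143868}$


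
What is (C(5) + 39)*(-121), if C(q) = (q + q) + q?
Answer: -6534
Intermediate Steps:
C(q) = 3*q (C(q) = 2*q + q = 3*q)
(C(5) + 39)*(-121) = (3*5 + 39)*(-121) = (15 + 39)*(-121) = 54*(-121) = -6534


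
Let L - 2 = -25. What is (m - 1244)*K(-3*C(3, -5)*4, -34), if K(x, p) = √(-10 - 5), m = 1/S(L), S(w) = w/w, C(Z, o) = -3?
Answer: -1243*I*√15 ≈ -4814.1*I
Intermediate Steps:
L = -23 (L = 2 - 25 = -23)
S(w) = 1
m = 1 (m = 1/1 = 1)
K(x, p) = I*√15 (K(x, p) = √(-15) = I*√15)
(m - 1244)*K(-3*C(3, -5)*4, -34) = (1 - 1244)*(I*√15) = -1243*I*√15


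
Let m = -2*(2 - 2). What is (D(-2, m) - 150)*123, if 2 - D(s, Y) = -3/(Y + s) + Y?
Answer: -36777/2 ≈ -18389.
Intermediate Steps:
m = 0 (m = -2*0 = 0)
D(s, Y) = 2 - Y + 3/(Y + s) (D(s, Y) = 2 - (-3/(Y + s) + Y) = 2 - (Y - 3/(Y + s)) = 2 + (-Y + 3/(Y + s)) = 2 - Y + 3/(Y + s))
(D(-2, m) - 150)*123 = ((3 - 1*0² + 2*0 + 2*(-2) - 1*0*(-2))/(0 - 2) - 150)*123 = ((3 - 1*0 + 0 - 4 + 0)/(-2) - 150)*123 = (-(3 + 0 + 0 - 4 + 0)/2 - 150)*123 = (-½*(-1) - 150)*123 = (½ - 150)*123 = -299/2*123 = -36777/2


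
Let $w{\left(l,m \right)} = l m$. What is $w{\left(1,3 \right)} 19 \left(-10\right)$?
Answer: $-570$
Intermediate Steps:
$w{\left(1,3 \right)} 19 \left(-10\right) = 1 \cdot 3 \cdot 19 \left(-10\right) = 3 \cdot 19 \left(-10\right) = 57 \left(-10\right) = -570$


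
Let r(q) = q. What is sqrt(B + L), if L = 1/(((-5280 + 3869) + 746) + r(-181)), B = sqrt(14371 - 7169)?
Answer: sqrt(-94 + 79524*sqrt(7202))/282 ≈ 9.2121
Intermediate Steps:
B = sqrt(7202) ≈ 84.865
L = -1/846 (L = 1/(((-5280 + 3869) + 746) - 181) = 1/((-1411 + 746) - 181) = 1/(-665 - 181) = 1/(-846) = -1/846 ≈ -0.0011820)
sqrt(B + L) = sqrt(sqrt(7202) - 1/846) = sqrt(-1/846 + sqrt(7202))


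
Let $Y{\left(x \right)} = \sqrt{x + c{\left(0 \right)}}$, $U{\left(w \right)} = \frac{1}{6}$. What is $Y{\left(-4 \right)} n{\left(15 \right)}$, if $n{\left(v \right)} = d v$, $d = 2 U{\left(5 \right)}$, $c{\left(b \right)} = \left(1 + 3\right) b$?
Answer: $10 i \approx 10.0 i$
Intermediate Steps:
$c{\left(b \right)} = 4 b$
$U{\left(w \right)} = \frac{1}{6}$
$d = \frac{1}{3}$ ($d = 2 \cdot \frac{1}{6} = \frac{1}{3} \approx 0.33333$)
$Y{\left(x \right)} = \sqrt{x}$ ($Y{\left(x \right)} = \sqrt{x + 4 \cdot 0} = \sqrt{x + 0} = \sqrt{x}$)
$n{\left(v \right)} = \frac{v}{3}$
$Y{\left(-4 \right)} n{\left(15 \right)} = \sqrt{-4} \cdot \frac{1}{3} \cdot 15 = 2 i 5 = 10 i$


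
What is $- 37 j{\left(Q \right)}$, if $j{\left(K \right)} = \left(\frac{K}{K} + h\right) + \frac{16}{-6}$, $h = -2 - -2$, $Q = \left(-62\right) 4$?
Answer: $\frac{185}{3} \approx 61.667$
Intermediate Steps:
$Q = -248$
$h = 0$ ($h = -2 + 2 = 0$)
$j{\left(K \right)} = - \frac{5}{3}$ ($j{\left(K \right)} = \left(\frac{K}{K} + 0\right) + \frac{16}{-6} = \left(1 + 0\right) + 16 \left(- \frac{1}{6}\right) = 1 - \frac{8}{3} = - \frac{5}{3}$)
$- 37 j{\left(Q \right)} = \left(-37\right) \left(- \frac{5}{3}\right) = \frac{185}{3}$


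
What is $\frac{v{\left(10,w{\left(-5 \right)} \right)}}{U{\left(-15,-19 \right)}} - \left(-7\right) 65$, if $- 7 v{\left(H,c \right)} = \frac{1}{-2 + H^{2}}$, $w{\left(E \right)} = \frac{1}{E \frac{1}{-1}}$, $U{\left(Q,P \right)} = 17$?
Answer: $\frac{5306209}{11662} \approx 455.0$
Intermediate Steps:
$w{\left(E \right)} = - \frac{1}{E}$ ($w{\left(E \right)} = \frac{1}{E \left(-1\right)} = \frac{1}{\left(-1\right) E} = - \frac{1}{E}$)
$v{\left(H,c \right)} = - \frac{1}{7 \left(-2 + H^{2}\right)}$
$\frac{v{\left(10,w{\left(-5 \right)} \right)}}{U{\left(-15,-19 \right)}} - \left(-7\right) 65 = \frac{\left(-1\right) \frac{1}{-14 + 7 \cdot 10^{2}}}{17} - \left(-7\right) 65 = - \frac{1}{-14 + 7 \cdot 100} \cdot \frac{1}{17} - -455 = - \frac{1}{-14 + 700} \cdot \frac{1}{17} + 455 = - \frac{1}{686} \cdot \frac{1}{17} + 455 = \left(-1\right) \frac{1}{686} \cdot \frac{1}{17} + 455 = \left(- \frac{1}{686}\right) \frac{1}{17} + 455 = - \frac{1}{11662} + 455 = \frac{5306209}{11662}$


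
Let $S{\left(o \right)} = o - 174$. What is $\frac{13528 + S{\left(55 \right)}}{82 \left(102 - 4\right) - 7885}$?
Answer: $\frac{13409}{151} \approx 88.801$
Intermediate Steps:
$S{\left(o \right)} = -174 + o$
$\frac{13528 + S{\left(55 \right)}}{82 \left(102 - 4\right) - 7885} = \frac{13528 + \left(-174 + 55\right)}{82 \left(102 - 4\right) - 7885} = \frac{13528 - 119}{82 \cdot 98 - 7885} = \frac{13409}{8036 - 7885} = \frac{13409}{151}$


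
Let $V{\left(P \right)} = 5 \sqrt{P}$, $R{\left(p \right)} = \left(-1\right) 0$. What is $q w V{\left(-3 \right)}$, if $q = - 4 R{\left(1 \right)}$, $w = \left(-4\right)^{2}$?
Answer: $0$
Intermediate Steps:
$R{\left(p \right)} = 0$
$w = 16$
$q = 0$ ($q = \left(-4\right) 0 = 0$)
$q w V{\left(-3 \right)} = 0 \cdot 16 \cdot 5 \sqrt{-3} = 0 \cdot 5 i \sqrt{3} = 0$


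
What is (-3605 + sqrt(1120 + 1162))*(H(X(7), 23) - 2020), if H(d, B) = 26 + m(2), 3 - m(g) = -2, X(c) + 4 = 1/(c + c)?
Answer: 7170345 - 1989*sqrt(2282) ≈ 7.0753e+6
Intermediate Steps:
X(c) = -4 + 1/(2*c) (X(c) = -4 + 1/(c + c) = -4 + 1/(2*c))
m(g) = 5 (m(g) = 3 - 1*(-2) = 3 + 2 = 5)
H(d, B) = 31 (H(d, B) = 26 + 5 = 31)
(-3605 + sqrt(1120 + 1162))*(H(X(7), 23) - 2020) = (-3605 + sqrt(1120 + 1162))*(31 - 2020) = (-3605 + sqrt(2282))*(-1989) = 7170345 - 1989*sqrt(2282)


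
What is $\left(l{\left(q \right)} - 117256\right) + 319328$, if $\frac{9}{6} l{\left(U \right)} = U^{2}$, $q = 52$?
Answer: $\frac{611624}{3} \approx 2.0387 \cdot 10^{5}$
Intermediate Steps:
$l{\left(U \right)} = \frac{2 U^{2}}{3}$
$\left(l{\left(q \right)} - 117256\right) + 319328 = \left(\frac{2 \cdot 52^{2}}{3} - 117256\right) + 319328 = \left(\frac{2}{3} \cdot 2704 - 117256\right) + 319328 = \left(\frac{5408}{3} - 117256\right) + 319328 = - \frac{346360}{3} + 319328 = \frac{611624}{3}$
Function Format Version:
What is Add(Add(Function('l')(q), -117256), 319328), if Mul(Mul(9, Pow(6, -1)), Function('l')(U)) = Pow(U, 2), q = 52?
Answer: Rational(611624, 3) ≈ 2.0387e+5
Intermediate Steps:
Function('l')(U) = Mul(Rational(2, 3), Pow(U, 2))
Add(Add(Function('l')(q), -117256), 319328) = Add(Add(Mul(Rational(2, 3), Pow(52, 2)), -117256), 319328) = Add(Add(Mul(Rational(2, 3), 2704), -117256), 319328) = Add(Add(Rational(5408, 3), -117256), 319328) = Add(Rational(-346360, 3), 319328) = Rational(611624, 3)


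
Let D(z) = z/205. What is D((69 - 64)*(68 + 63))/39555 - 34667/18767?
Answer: -56218922108/30435476085 ≈ -1.8472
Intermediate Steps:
D(z) = z/205 (D(z) = z*(1/205) = z/205)
D((69 - 64)*(68 + 63))/39555 - 34667/18767 = (((69 - 64)*(68 + 63))/205)/39555 - 34667/18767 = ((5*131)/205)*(1/39555) - 34667*1/18767 = ((1/205)*655)*(1/39555) - 34667/18767 = (131/41)*(1/39555) - 34667/18767 = 131/1621755 - 34667/18767 = -56218922108/30435476085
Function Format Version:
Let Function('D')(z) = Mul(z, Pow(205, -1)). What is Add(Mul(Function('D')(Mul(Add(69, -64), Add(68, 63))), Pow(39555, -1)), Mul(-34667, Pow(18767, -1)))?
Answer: Rational(-56218922108, 30435476085) ≈ -1.8472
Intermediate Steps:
Function('D')(z) = Mul(Rational(1, 205), z) (Function('D')(z) = Mul(z, Rational(1, 205)) = Mul(Rational(1, 205), z))
Add(Mul(Function('D')(Mul(Add(69, -64), Add(68, 63))), Pow(39555, -1)), Mul(-34667, Pow(18767, -1))) = Add(Mul(Mul(Rational(1, 205), Mul(Add(69, -64), Add(68, 63))), Pow(39555, -1)), Mul(-34667, Pow(18767, -1))) = Add(Mul(Mul(Rational(1, 205), Mul(5, 131)), Rational(1, 39555)), Mul(-34667, Rational(1, 18767))) = Add(Mul(Mul(Rational(1, 205), 655), Rational(1, 39555)), Rational(-34667, 18767)) = Add(Mul(Rational(131, 41), Rational(1, 39555)), Rational(-34667, 18767)) = Add(Rational(131, 1621755), Rational(-34667, 18767)) = Rational(-56218922108, 30435476085)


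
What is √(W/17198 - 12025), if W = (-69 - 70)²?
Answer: 23*I*√6722715398/17198 ≈ 109.65*I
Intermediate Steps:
W = 19321 (W = (-139)² = 19321)
√(W/17198 - 12025) = √(19321/17198 - 12025) = √(-206786629/17198) = 23*I*√6722715398/17198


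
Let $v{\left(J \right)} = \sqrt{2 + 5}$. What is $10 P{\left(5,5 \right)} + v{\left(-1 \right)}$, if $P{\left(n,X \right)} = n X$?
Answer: $250 + \sqrt{7} \approx 252.65$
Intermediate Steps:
$v{\left(J \right)} = \sqrt{7}$
$P{\left(n,X \right)} = X n$
$10 P{\left(5,5 \right)} + v{\left(-1 \right)} = 10 \cdot 5 \cdot 5 + \sqrt{7} = 10 \cdot 25 + \sqrt{7} = 250 + \sqrt{7}$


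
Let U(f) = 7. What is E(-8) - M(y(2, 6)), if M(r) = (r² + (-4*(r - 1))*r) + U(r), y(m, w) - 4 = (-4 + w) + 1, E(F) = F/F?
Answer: 113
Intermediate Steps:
E(F) = 1
y(m, w) = 1 + w (y(m, w) = 4 + ((-4 + w) + 1) = 4 + (-3 + w) = 1 + w)
M(r) = 7 + r² + r*(4 - 4*r) (M(r) = (r² + (-4*(r - 1))*r) + 7 = (r² + (-4*(-1 + r))*r) + 7 = (r² + (4 - 4*r)*r) + 7 = (r² + r*(4 - 4*r)) + 7 = 7 + r² + r*(4 - 4*r))
E(-8) - M(y(2, 6)) = 1 - (7 - 3*(1 + 6)² + 4*(1 + 6)) = 1 - (7 - 3*7² + 4*7) = 1 - (7 - 3*49 + 28) = 1 - (7 - 147 + 28) = 1 - 1*(-112) = 1 + 112 = 113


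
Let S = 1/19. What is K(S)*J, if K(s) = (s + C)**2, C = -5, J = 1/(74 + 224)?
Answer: 4418/53789 ≈ 0.082136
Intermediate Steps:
J = 1/298 ≈ 0.0033557
S = 1/19 (S = 1*(1/19) = 1/19 ≈ 0.052632)
K(s) = (-5 + s)**2 (K(s) = (s - 5)**2 = (-5 + s)**2)
K(S)*J = (-5 + 1/19)**2*(1/298) = (-94/19)**2*(1/298) = (8836/361)*(1/298) = 4418/53789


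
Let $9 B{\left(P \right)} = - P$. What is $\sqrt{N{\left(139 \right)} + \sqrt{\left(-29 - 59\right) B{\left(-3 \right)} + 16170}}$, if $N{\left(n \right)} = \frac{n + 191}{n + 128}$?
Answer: $\frac{\sqrt{88110 + 23763 \sqrt{145266}}}{267} \approx 11.326$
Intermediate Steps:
$B{\left(P \right)} = - \frac{P}{9}$ ($B{\left(P \right)} = \frac{\left(-1\right) P}{9} = - \frac{P}{9}$)
$N{\left(n \right)} = \frac{191 + n}{128 + n}$
$\sqrt{N{\left(139 \right)} + \sqrt{\left(-29 - 59\right) B{\left(-3 \right)} + 16170}} = \sqrt{\frac{191 + 139}{128 + 139} + \sqrt{\left(-29 - 59\right) \left(\left(- \frac{1}{9}\right) \left(-3\right)\right) + 16170}} = \sqrt{\frac{1}{267} \cdot 330 + \sqrt{\left(-88\right) \frac{1}{3} + 16170}} = \sqrt{\frac{1}{267} \cdot 330 + \sqrt{- \frac{88}{3} + 16170}} = \sqrt{\frac{110}{89} + \sqrt{\frac{48422}{3}}} = \sqrt{\frac{110}{89} + \frac{\sqrt{145266}}{3}}$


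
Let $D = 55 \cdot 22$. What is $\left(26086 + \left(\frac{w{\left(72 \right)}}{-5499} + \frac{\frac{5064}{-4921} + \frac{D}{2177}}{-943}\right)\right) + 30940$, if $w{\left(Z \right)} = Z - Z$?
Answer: $\frac{82299720512532}{1443196433} \approx 57026.0$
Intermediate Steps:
$D = 1210$
$w{\left(Z \right)} = 0$
$\left(26086 + \left(\frac{w{\left(72 \right)}}{-5499} + \frac{\frac{5064}{-4921} + \frac{D}{2177}}{-943}\right)\right) + 30940 = \left(26086 + \left(\frac{0}{-5499} + \frac{\frac{5064}{-4921} + \frac{1210}{2177}}{-943}\right)\right) + 30940 = \left(26086 + \left(0 \left(- \frac{1}{5499}\right) + \left(5064 \left(- \frac{1}{4921}\right) + 1210 \cdot \frac{1}{2177}\right) \left(- \frac{1}{943}\right)\right)\right) + 30940 = \left(26086 + \left(0 + \left(- \frac{5064}{4921} + \frac{1210}{2177}\right) \left(- \frac{1}{943}\right)\right)\right) + 30940 = \left(26086 + \left(0 - - \frac{724274}{1443196433}\right)\right) + 30940 = \left(26086 + \left(0 + \frac{724274}{1443196433}\right)\right) + 30940 = \left(26086 + \frac{724274}{1443196433}\right) + 30940 = \frac{37647222875512}{1443196433} + 30940 = \frac{82299720512532}{1443196433}$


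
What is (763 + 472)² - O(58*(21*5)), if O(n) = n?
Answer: 1519135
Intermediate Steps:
(763 + 472)² - O(58*(21*5)) = (763 + 472)² - 58*21*5 = 1235² - 58*105 = 1525225 - 1*6090 = 1525225 - 6090 = 1519135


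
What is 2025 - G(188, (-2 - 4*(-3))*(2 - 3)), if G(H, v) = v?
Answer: 2035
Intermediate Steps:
2025 - G(188, (-2 - 4*(-3))*(2 - 3)) = 2025 - (-2 - 4*(-3))*(2 - 3) = 2025 - (-2 + 12)*(-1) = 2025 - 10*(-1) = 2025 - 1*(-10) = 2025 + 10 = 2035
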